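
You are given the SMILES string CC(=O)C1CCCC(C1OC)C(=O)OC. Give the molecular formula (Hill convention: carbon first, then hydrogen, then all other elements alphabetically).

Walk through each heavy atom and fill implicit hydrogens from standard valence (C 4, N 3, O 2, S 2, halogen 1):
  atom 1: C, bond orders sum to 1 (valence 4) → 3 H
  atom 2: C, bond orders sum to 4 (valence 4) → 0 H
  atom 3: O, bond orders sum to 2 (valence 2) → 0 H
  atom 4: C, bond orders sum to 3 (valence 4) → 1 H
  atom 5: C, bond orders sum to 2 (valence 4) → 2 H
  atom 6: C, bond orders sum to 2 (valence 4) → 2 H
  atom 7: C, bond orders sum to 2 (valence 4) → 2 H
  atom 8: C, bond orders sum to 3 (valence 4) → 1 H
  atom 9: C, bond orders sum to 3 (valence 4) → 1 H
  atom 10: O, bond orders sum to 2 (valence 2) → 0 H
  atom 11: C, bond orders sum to 1 (valence 4) → 3 H
  atom 12: C, bond orders sum to 4 (valence 4) → 0 H
  atom 13: O, bond orders sum to 2 (valence 2) → 0 H
  atom 14: O, bond orders sum to 2 (valence 2) → 0 H
  atom 15: C, bond orders sum to 1 (valence 4) → 3 H
Totals → C:11, H:18, O:4.

C11H18O4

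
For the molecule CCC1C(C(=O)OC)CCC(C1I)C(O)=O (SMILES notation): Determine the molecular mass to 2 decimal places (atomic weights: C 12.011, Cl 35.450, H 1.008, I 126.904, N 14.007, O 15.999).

First, the molecular formula is C11H17IO4 (counting implicit H from valence).
  C: 11 × 12.011 = 132.121
  H: 17 × 1.008 = 17.136
  I: 1 × 126.904 = 126.904
  O: 4 × 15.999 = 63.996
Sum: 11×12.011 + 17×1.008 + 1×126.904 + 4×15.999 = 340.157 → 340.16 g/mol.

340.16 g/mol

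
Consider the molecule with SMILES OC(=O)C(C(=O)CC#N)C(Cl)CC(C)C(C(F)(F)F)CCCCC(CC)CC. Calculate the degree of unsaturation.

Molecular formula: C20H31ClF3NO3.
DoU = (2C + 2 + N − H − X) / 2, where X is the halogen count and O/S are ignored.
    = (2·20 + 2 + 1 − 31 − 4) / 2 = 8 / 2 = 4.

4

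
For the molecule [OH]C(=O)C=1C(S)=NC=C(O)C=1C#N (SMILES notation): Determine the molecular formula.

C7H4N2O3S

Walk through each heavy atom and fill implicit hydrogens from standard valence (C 4, N 3, O 2, S 2, halogen 1):
  atom 1: O with explicit H count 1
  atom 2: C, bond orders sum to 4 (valence 4) → 0 H
  atom 3: O, bond orders sum to 2 (valence 2) → 0 H
  atom 4: C, bond orders sum to 4 (valence 4) → 0 H
  atom 5: C, bond orders sum to 4 (valence 4) → 0 H
  atom 6: S, bond orders sum to 1 (valence 2) → 1 H
  atom 7: N, bond orders sum to 3 (valence 3) → 0 H
  atom 8: C, bond orders sum to 3 (valence 4) → 1 H
  atom 9: C, bond orders sum to 4 (valence 4) → 0 H
  atom 10: O, bond orders sum to 1 (valence 2) → 1 H
  atom 11: C, bond orders sum to 4 (valence 4) → 0 H
  atom 12: C, bond orders sum to 4 (valence 4) → 0 H
  atom 13: N, bond orders sum to 3 (valence 3) → 0 H
Totals → C:7, H:4, N:2, O:3, S:1.
In Hill order: C7H4N2O3S.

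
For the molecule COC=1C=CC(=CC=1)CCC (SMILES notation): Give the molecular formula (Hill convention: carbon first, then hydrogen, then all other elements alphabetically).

Walk through each heavy atom and fill implicit hydrogens from standard valence (C 4, N 3, O 2, S 2, halogen 1):
  atom 1: C, bond orders sum to 1 (valence 4) → 3 H
  atom 2: O, bond orders sum to 2 (valence 2) → 0 H
  atom 3: C, bond orders sum to 4 (valence 4) → 0 H
  atom 4: C, bond orders sum to 3 (valence 4) → 1 H
  atom 5: C, bond orders sum to 3 (valence 4) → 1 H
  atom 6: C, bond orders sum to 4 (valence 4) → 0 H
  atom 7: C, bond orders sum to 3 (valence 4) → 1 H
  atom 8: C, bond orders sum to 3 (valence 4) → 1 H
  atom 9: C, bond orders sum to 2 (valence 4) → 2 H
  atom 10: C, bond orders sum to 2 (valence 4) → 2 H
  atom 11: C, bond orders sum to 1 (valence 4) → 3 H
Totals → C:10, H:14, O:1.

C10H14O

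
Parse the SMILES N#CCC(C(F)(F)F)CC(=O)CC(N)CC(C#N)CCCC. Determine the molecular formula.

Walk through each heavy atom and fill implicit hydrogens from standard valence (C 4, N 3, O 2, S 2, halogen 1):
  atom 1: N, bond orders sum to 3 (valence 3) → 0 H
  atom 2: C, bond orders sum to 4 (valence 4) → 0 H
  atom 3: C, bond orders sum to 2 (valence 4) → 2 H
  atom 4: C, bond orders sum to 3 (valence 4) → 1 H
  atom 5: C, bond orders sum to 4 (valence 4) → 0 H
  atom 6: F (halogen, monovalent) → 0 H
  atom 7: F (halogen, monovalent) → 0 H
  atom 8: F (halogen, monovalent) → 0 H
  atom 9: C, bond orders sum to 2 (valence 4) → 2 H
  atom 10: C, bond orders sum to 4 (valence 4) → 0 H
  atom 11: O, bond orders sum to 2 (valence 2) → 0 H
  atom 12: C, bond orders sum to 2 (valence 4) → 2 H
  atom 13: C, bond orders sum to 3 (valence 4) → 1 H
  atom 14: N, bond orders sum to 1 (valence 3) → 2 H
  atom 15: C, bond orders sum to 2 (valence 4) → 2 H
  atom 16: C, bond orders sum to 3 (valence 4) → 1 H
  atom 17: C, bond orders sum to 4 (valence 4) → 0 H
  atom 18: N, bond orders sum to 3 (valence 3) → 0 H
  atom 19: C, bond orders sum to 2 (valence 4) → 2 H
  atom 20: C, bond orders sum to 2 (valence 4) → 2 H
  atom 21: C, bond orders sum to 2 (valence 4) → 2 H
  atom 22: C, bond orders sum to 1 (valence 4) → 3 H
Totals → C:15, H:22, F:3, N:3, O:1.
In Hill order: C15H22F3N3O.

C15H22F3N3O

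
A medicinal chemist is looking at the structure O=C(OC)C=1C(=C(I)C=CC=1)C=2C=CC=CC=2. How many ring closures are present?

2

In SMILES, each pair of matching ring-closure digits denotes one ring-closing bond; the number of such bonds equals the number of independent rings.
Ring-closure bonds here: 2.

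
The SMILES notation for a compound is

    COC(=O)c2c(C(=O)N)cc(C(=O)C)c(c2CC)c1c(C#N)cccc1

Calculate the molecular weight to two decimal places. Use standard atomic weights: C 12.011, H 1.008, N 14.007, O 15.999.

First, the molecular formula is C20H18N2O4 (counting implicit H from valence).
  C: 20 × 12.011 = 240.220
  H: 18 × 1.008 = 18.144
  N: 2 × 14.007 = 28.014
  O: 4 × 15.999 = 63.996
Sum: 20×12.011 + 18×1.008 + 2×14.007 + 4×15.999 = 350.374 → 350.37 g/mol.

350.37 g/mol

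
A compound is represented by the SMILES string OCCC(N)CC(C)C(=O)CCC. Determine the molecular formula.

C10H21NO2

Walk through each heavy atom and fill implicit hydrogens from standard valence (C 4, N 3, O 2, S 2, halogen 1):
  atom 1: O, bond orders sum to 1 (valence 2) → 1 H
  atom 2: C, bond orders sum to 2 (valence 4) → 2 H
  atom 3: C, bond orders sum to 2 (valence 4) → 2 H
  atom 4: C, bond orders sum to 3 (valence 4) → 1 H
  atom 5: N, bond orders sum to 1 (valence 3) → 2 H
  atom 6: C, bond orders sum to 2 (valence 4) → 2 H
  atom 7: C, bond orders sum to 3 (valence 4) → 1 H
  atom 8: C, bond orders sum to 1 (valence 4) → 3 H
  atom 9: C, bond orders sum to 4 (valence 4) → 0 H
  atom 10: O, bond orders sum to 2 (valence 2) → 0 H
  atom 11: C, bond orders sum to 2 (valence 4) → 2 H
  atom 12: C, bond orders sum to 2 (valence 4) → 2 H
  atom 13: C, bond orders sum to 1 (valence 4) → 3 H
Totals → C:10, H:21, N:1, O:2.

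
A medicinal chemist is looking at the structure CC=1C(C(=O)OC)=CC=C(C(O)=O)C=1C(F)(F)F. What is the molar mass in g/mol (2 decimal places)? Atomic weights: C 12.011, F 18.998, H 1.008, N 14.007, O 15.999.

262.18 g/mol

First, the molecular formula is C11H9F3O4 (counting implicit H from valence).
  C: 11 × 12.011 = 132.121
  F: 3 × 18.998 = 56.994
  H: 9 × 1.008 = 9.072
  O: 4 × 15.999 = 63.996
Sum: 11×12.011 + 3×18.998 + 9×1.008 + 4×15.999 = 262.183 → 262.18 g/mol.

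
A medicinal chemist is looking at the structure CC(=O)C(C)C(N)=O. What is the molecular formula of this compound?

Walk through each heavy atom and fill implicit hydrogens from standard valence (C 4, N 3, O 2, S 2, halogen 1):
  atom 1: C, bond orders sum to 1 (valence 4) → 3 H
  atom 2: C, bond orders sum to 4 (valence 4) → 0 H
  atom 3: O, bond orders sum to 2 (valence 2) → 0 H
  atom 4: C, bond orders sum to 3 (valence 4) → 1 H
  atom 5: C, bond orders sum to 1 (valence 4) → 3 H
  atom 6: C, bond orders sum to 4 (valence 4) → 0 H
  atom 7: N, bond orders sum to 1 (valence 3) → 2 H
  atom 8: O, bond orders sum to 2 (valence 2) → 0 H
Totals → C:5, H:9, N:1, O:2.

C5H9NO2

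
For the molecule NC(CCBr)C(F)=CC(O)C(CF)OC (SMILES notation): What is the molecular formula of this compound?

Walk through each heavy atom and fill implicit hydrogens from standard valence (C 4, N 3, O 2, S 2, halogen 1):
  atom 1: N, bond orders sum to 1 (valence 3) → 2 H
  atom 2: C, bond orders sum to 3 (valence 4) → 1 H
  atom 3: C, bond orders sum to 2 (valence 4) → 2 H
  atom 4: C, bond orders sum to 2 (valence 4) → 2 H
  atom 5: Br (halogen, monovalent) → 0 H
  atom 6: C, bond orders sum to 4 (valence 4) → 0 H
  atom 7: F (halogen, monovalent) → 0 H
  atom 8: C, bond orders sum to 3 (valence 4) → 1 H
  atom 9: C, bond orders sum to 3 (valence 4) → 1 H
  atom 10: O, bond orders sum to 1 (valence 2) → 1 H
  atom 11: C, bond orders sum to 3 (valence 4) → 1 H
  atom 12: C, bond orders sum to 2 (valence 4) → 2 H
  atom 13: F (halogen, monovalent) → 0 H
  atom 14: O, bond orders sum to 2 (valence 2) → 0 H
  atom 15: C, bond orders sum to 1 (valence 4) → 3 H
Totals → C:9, H:16, Br:1, F:2, N:1, O:2.

C9H16BrF2NO2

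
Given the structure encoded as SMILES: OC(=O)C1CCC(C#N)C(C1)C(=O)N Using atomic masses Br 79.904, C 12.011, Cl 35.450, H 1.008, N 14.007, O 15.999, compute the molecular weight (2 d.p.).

196.21 g/mol

First, the molecular formula is C9H12N2O3 (counting implicit H from valence).
  C: 9 × 12.011 = 108.099
  H: 12 × 1.008 = 12.096
  N: 2 × 14.007 = 28.014
  O: 3 × 15.999 = 47.997
Sum: 9×12.011 + 12×1.008 + 2×14.007 + 3×15.999 = 196.206 → 196.21 g/mol.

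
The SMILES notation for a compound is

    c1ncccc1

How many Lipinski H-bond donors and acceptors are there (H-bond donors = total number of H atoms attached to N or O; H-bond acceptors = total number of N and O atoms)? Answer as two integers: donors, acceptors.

Donors: find every N or O and count the H atoms it carries.
  atom 2 (N): bond orders sum to 3 → 0 H
Lipinski HBD = 0.
Acceptors: N atoms = 1, O atoms = 0 → HBA = 1.

0, 1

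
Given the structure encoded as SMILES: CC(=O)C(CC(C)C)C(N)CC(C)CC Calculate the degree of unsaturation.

Molecular formula: C13H27NO.
DoU = (2C + 2 + N − H − X) / 2, where X is the halogen count and O/S are ignored.
    = (2·13 + 2 + 1 − 27 − 0) / 2 = 2 / 2 = 1.

1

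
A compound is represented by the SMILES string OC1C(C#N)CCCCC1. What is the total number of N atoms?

Scan the SMILES for N atoms (remember two-letter symbols like Cl and Br are single atoms).
Nitrogen count: 1.

1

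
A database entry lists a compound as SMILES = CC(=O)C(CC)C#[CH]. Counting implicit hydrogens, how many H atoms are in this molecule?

Walk through each heavy atom and fill implicit hydrogens from standard valence (C 4, N 3, O 2, S 2, halogen 1):
  atom 1: C, bond orders sum to 1 (valence 4) → 3 H
  atom 2: C, bond orders sum to 4 (valence 4) → 0 H
  atom 3: O, bond orders sum to 2 (valence 2) → 0 H
  atom 4: C, bond orders sum to 3 (valence 4) → 1 H
  atom 5: C, bond orders sum to 2 (valence 4) → 2 H
  atom 6: C, bond orders sum to 1 (valence 4) → 3 H
  atom 7: C, bond orders sum to 4 (valence 4) → 0 H
  atom 8: C with explicit H count 1
Total hydrogens: 10.

10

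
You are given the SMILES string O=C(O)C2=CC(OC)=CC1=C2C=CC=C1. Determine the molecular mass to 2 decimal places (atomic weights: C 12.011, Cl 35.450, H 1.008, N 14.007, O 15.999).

First, the molecular formula is C12H10O3 (counting implicit H from valence).
  C: 12 × 12.011 = 144.132
  H: 10 × 1.008 = 10.080
  O: 3 × 15.999 = 47.997
Sum: 12×12.011 + 10×1.008 + 3×15.999 = 202.209 → 202.21 g/mol.

202.21 g/mol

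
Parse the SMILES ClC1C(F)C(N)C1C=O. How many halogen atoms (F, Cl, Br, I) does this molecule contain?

2

Halogen atoms appear at heavy-atom positions 1, 4 (1×Cl, 1×F).
Other groups present: 1 aldehyde, 1 primary amine.
Halogen count: 2.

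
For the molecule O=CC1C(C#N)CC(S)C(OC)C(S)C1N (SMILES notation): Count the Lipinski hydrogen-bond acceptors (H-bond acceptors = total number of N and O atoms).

4

N atoms: 2; O atoms: 2.
Lipinski HBA = 2 + 2 = 4.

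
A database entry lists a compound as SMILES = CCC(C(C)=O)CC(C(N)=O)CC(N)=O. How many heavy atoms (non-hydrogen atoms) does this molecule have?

Every atom symbol written in the SMILES (organic subset) is one heavy atom; implicit H are not written.
Heavy atoms by element → C:10, N:2, O:3.
Total: 15.

15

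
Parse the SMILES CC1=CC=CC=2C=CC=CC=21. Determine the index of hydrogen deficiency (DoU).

Molecular formula: C11H10.
DoU = (2C + 2 + N − H − X) / 2, where X is the halogen count and O/S are ignored.
    = (2·11 + 2 + 0 − 10 − 0) / 2 = 14 / 2 = 7.

7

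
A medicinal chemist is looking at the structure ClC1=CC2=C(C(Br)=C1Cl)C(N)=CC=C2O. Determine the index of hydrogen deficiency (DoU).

Degree of unsaturation = (number of rings) + (number of π bonds).
Ring closures in the SMILES: 2.
π bonds: 5 double bonds (each 1 DoU) → 5 DoU from unsaturation.
Total DoU = 2 + 5 = 7.

7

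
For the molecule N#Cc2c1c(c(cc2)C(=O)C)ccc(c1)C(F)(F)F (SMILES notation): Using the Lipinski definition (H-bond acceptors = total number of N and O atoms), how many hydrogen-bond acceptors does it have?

2

N atoms: 1; O atoms: 1.
Lipinski HBA = 1 + 1 = 2.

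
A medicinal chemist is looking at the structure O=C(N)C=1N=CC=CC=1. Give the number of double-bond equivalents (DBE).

5

Molecular formula: C6H6N2O.
DoU = (2C + 2 + N − H − X) / 2, where X is the halogen count and O/S are ignored.
    = (2·6 + 2 + 2 − 6 − 0) / 2 = 10 / 2 = 5.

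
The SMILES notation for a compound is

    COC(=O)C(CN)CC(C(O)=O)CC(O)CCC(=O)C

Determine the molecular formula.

Walk through each heavy atom and fill implicit hydrogens from standard valence (C 4, N 3, O 2, S 2, halogen 1):
  atom 1: C, bond orders sum to 1 (valence 4) → 3 H
  atom 2: O, bond orders sum to 2 (valence 2) → 0 H
  atom 3: C, bond orders sum to 4 (valence 4) → 0 H
  atom 4: O, bond orders sum to 2 (valence 2) → 0 H
  atom 5: C, bond orders sum to 3 (valence 4) → 1 H
  atom 6: C, bond orders sum to 2 (valence 4) → 2 H
  atom 7: N, bond orders sum to 1 (valence 3) → 2 H
  atom 8: C, bond orders sum to 2 (valence 4) → 2 H
  atom 9: C, bond orders sum to 3 (valence 4) → 1 H
  atom 10: C, bond orders sum to 4 (valence 4) → 0 H
  atom 11: O, bond orders sum to 1 (valence 2) → 1 H
  atom 12: O, bond orders sum to 2 (valence 2) → 0 H
  atom 13: C, bond orders sum to 2 (valence 4) → 2 H
  atom 14: C, bond orders sum to 3 (valence 4) → 1 H
  atom 15: O, bond orders sum to 1 (valence 2) → 1 H
  atom 16: C, bond orders sum to 2 (valence 4) → 2 H
  atom 17: C, bond orders sum to 2 (valence 4) → 2 H
  atom 18: C, bond orders sum to 4 (valence 4) → 0 H
  atom 19: O, bond orders sum to 2 (valence 2) → 0 H
  atom 20: C, bond orders sum to 1 (valence 4) → 3 H
Totals → C:13, H:23, N:1, O:6.

C13H23NO6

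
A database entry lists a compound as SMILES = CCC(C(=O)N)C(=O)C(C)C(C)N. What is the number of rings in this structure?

0

In SMILES, each pair of matching ring-closure digits denotes one ring-closing bond; the number of such bonds equals the number of independent rings.
Ring-closure bonds here: 0.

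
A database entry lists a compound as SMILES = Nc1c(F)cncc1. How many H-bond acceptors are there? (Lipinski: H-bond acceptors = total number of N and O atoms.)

N atoms: 2; O atoms: 0.
Lipinski HBA = 2 + 0 = 2.

2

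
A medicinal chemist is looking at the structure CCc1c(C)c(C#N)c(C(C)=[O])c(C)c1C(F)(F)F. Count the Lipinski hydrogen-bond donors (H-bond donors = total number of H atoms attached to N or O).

0

Donors: find every N or O and count the H atoms it carries.
  atom 8 (N): bond orders sum to 3 → 0 H
  atom 12 (O): bond orders sum to 2 → 0 H
Lipinski HBD = 0.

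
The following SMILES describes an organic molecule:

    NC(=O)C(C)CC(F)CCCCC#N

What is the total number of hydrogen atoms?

Walk through each heavy atom and fill implicit hydrogens from standard valence (C 4, N 3, O 2, S 2, halogen 1):
  atom 1: N, bond orders sum to 1 (valence 3) → 2 H
  atom 2: C, bond orders sum to 4 (valence 4) → 0 H
  atom 3: O, bond orders sum to 2 (valence 2) → 0 H
  atom 4: C, bond orders sum to 3 (valence 4) → 1 H
  atom 5: C, bond orders sum to 1 (valence 4) → 3 H
  atom 6: C, bond orders sum to 2 (valence 4) → 2 H
  atom 7: C, bond orders sum to 3 (valence 4) → 1 H
  atom 8: F (halogen, monovalent) → 0 H
  atom 9: C, bond orders sum to 2 (valence 4) → 2 H
  atom 10: C, bond orders sum to 2 (valence 4) → 2 H
  atom 11: C, bond orders sum to 2 (valence 4) → 2 H
  atom 12: C, bond orders sum to 2 (valence 4) → 2 H
  atom 13: C, bond orders sum to 4 (valence 4) → 0 H
  atom 14: N, bond orders sum to 3 (valence 3) → 0 H
Total hydrogens: 17.

17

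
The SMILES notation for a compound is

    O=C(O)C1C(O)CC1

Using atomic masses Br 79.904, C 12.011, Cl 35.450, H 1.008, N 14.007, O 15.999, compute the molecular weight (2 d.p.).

116.12 g/mol

First, the molecular formula is C5H8O3 (counting implicit H from valence).
  C: 5 × 12.011 = 60.055
  H: 8 × 1.008 = 8.064
  O: 3 × 15.999 = 47.997
Sum: 5×12.011 + 8×1.008 + 3×15.999 = 116.116 → 116.12 g/mol.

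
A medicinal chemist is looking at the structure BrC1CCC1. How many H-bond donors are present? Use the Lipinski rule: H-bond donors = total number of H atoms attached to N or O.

0

Donors: find every N or O and count the H atoms it carries.
  (no N or O atoms present)
Lipinski HBD = 0.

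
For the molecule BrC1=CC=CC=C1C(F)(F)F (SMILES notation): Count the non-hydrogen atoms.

11

Every atom symbol written in the SMILES (organic subset) is one heavy atom; implicit H are not written.
Heavy atoms by element → Br:1, C:7, F:3.
Total: 11.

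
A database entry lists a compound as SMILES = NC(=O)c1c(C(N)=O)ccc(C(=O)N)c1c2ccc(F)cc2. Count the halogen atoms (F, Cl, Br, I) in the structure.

Halogen atoms appear at heavy-atom position 20 (1×F).
Other groups present: 3 amide.
Halogen count: 1.

1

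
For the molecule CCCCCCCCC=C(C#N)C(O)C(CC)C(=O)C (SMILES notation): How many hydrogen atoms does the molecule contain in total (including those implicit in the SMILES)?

Walk through each heavy atom and fill implicit hydrogens from standard valence (C 4, N 3, O 2, S 2, halogen 1):
  atom 1: C, bond orders sum to 1 (valence 4) → 3 H
  atom 2: C, bond orders sum to 2 (valence 4) → 2 H
  atom 3: C, bond orders sum to 2 (valence 4) → 2 H
  atom 4: C, bond orders sum to 2 (valence 4) → 2 H
  atom 5: C, bond orders sum to 2 (valence 4) → 2 H
  atom 6: C, bond orders sum to 2 (valence 4) → 2 H
  atom 7: C, bond orders sum to 2 (valence 4) → 2 H
  atom 8: C, bond orders sum to 2 (valence 4) → 2 H
  atom 9: C, bond orders sum to 3 (valence 4) → 1 H
  atom 10: C, bond orders sum to 4 (valence 4) → 0 H
  atom 11: C, bond orders sum to 4 (valence 4) → 0 H
  atom 12: N, bond orders sum to 3 (valence 3) → 0 H
  atom 13: C, bond orders sum to 3 (valence 4) → 1 H
  atom 14: O, bond orders sum to 1 (valence 2) → 1 H
  atom 15: C, bond orders sum to 3 (valence 4) → 1 H
  atom 16: C, bond orders sum to 2 (valence 4) → 2 H
  atom 17: C, bond orders sum to 1 (valence 4) → 3 H
  atom 18: C, bond orders sum to 4 (valence 4) → 0 H
  atom 19: O, bond orders sum to 2 (valence 2) → 0 H
  atom 20: C, bond orders sum to 1 (valence 4) → 3 H
Total hydrogens: 29.

29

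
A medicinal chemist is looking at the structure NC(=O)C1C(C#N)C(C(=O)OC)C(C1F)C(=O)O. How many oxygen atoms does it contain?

5

Scan the SMILES for O atoms (remember two-letter symbols like Cl and Br are single atoms).
Oxygen count: 5.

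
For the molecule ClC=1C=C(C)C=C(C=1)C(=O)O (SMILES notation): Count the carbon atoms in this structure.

8

Count every carbon token in the SMILES (each C, including those in ring-closure positions and inside branches).
Carbon count: 8.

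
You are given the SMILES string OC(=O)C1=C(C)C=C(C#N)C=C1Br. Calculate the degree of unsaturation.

7

Molecular formula: C9H6BrNO2.
DoU = (2C + 2 + N − H − X) / 2, where X is the halogen count and O/S are ignored.
    = (2·9 + 2 + 1 − 6 − 1) / 2 = 14 / 2 = 7.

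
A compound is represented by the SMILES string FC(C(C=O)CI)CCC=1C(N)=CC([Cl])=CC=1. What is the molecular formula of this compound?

C12H14ClFINO

Walk through each heavy atom and fill implicit hydrogens from standard valence (C 4, N 3, O 2, S 2, halogen 1):
  atom 1: F (halogen, monovalent) → 0 H
  atom 2: C, bond orders sum to 3 (valence 4) → 1 H
  atom 3: C, bond orders sum to 3 (valence 4) → 1 H
  atom 4: C, bond orders sum to 3 (valence 4) → 1 H
  atom 5: O, bond orders sum to 2 (valence 2) → 0 H
  atom 6: C, bond orders sum to 2 (valence 4) → 2 H
  atom 7: I (halogen, monovalent) → 0 H
  atom 8: C, bond orders sum to 2 (valence 4) → 2 H
  atom 9: C, bond orders sum to 2 (valence 4) → 2 H
  atom 10: C, bond orders sum to 4 (valence 4) → 0 H
  atom 11: C, bond orders sum to 4 (valence 4) → 0 H
  atom 12: N, bond orders sum to 1 (valence 3) → 2 H
  atom 13: C, bond orders sum to 3 (valence 4) → 1 H
  atom 14: C, bond orders sum to 4 (valence 4) → 0 H
  atom 15: Cl with explicit H count 0
  atom 16: C, bond orders sum to 3 (valence 4) → 1 H
  atom 17: C, bond orders sum to 3 (valence 4) → 1 H
Totals → C:12, H:14, Cl:1, F:1, I:1, N:1, O:1.
In Hill order: C12H14ClFINO.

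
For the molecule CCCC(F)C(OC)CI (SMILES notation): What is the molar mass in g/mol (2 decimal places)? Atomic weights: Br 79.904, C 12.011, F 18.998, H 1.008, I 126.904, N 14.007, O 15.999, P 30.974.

First, the molecular formula is C7H14FIO (counting implicit H from valence).
  C: 7 × 12.011 = 84.077
  F: 1 × 18.998 = 18.998
  H: 14 × 1.008 = 14.112
  I: 1 × 126.904 = 126.904
  O: 1 × 15.999 = 15.999
Sum: 7×12.011 + 1×18.998 + 14×1.008 + 1×126.904 + 1×15.999 = 260.090 → 260.09 g/mol.

260.09 g/mol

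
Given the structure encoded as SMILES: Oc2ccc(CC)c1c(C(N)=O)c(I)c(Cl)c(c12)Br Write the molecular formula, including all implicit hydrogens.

Walk through each heavy atom and fill implicit hydrogens from standard valence (C 4, N 3, O 2, S 2, halogen 1); for lowercase aromatic atoms, an aromatic c carries 1 H when it has two neighbours and 0 H with three, and aromatic n carries 0 H:
  atom 1: O, bond orders sum to 1 (valence 2) → 1 H
  atom 2: aromatic c, 3 neighbours → 0 H
  atom 3: aromatic c, 2 neighbours → 1 H
  atom 4: aromatic c, 2 neighbours → 1 H
  atom 5: aromatic c, 3 neighbours → 0 H
  atom 6: C, bond orders sum to 2 (valence 4) → 2 H
  atom 7: C, bond orders sum to 1 (valence 4) → 3 H
  atom 8: aromatic c, 3 neighbours → 0 H
  atom 9: aromatic c, 3 neighbours → 0 H
  atom 10: C, bond orders sum to 4 (valence 4) → 0 H
  atom 11: N, bond orders sum to 1 (valence 3) → 2 H
  atom 12: O, bond orders sum to 2 (valence 2) → 0 H
  atom 13: aromatic c, 3 neighbours → 0 H
  atom 14: I (halogen, monovalent) → 0 H
  atom 15: aromatic c, 3 neighbours → 0 H
  atom 16: Cl (halogen, monovalent) → 0 H
  atom 17: aromatic c, 3 neighbours → 0 H
  atom 18: aromatic c, 3 neighbours → 0 H
  atom 19: Br (halogen, monovalent) → 0 H
Totals → C:13, H:10, Br:1, Cl:1, I:1, N:1, O:2.
In Hill order: C13H10BrClINO2.

C13H10BrClINO2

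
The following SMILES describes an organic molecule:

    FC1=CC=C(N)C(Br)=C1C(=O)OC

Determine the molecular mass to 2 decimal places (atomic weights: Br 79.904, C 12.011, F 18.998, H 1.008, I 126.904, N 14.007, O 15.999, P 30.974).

First, the molecular formula is C8H7BrFNO2 (counting implicit H from valence).
  Br: 1 × 79.904 = 79.904
  C: 8 × 12.011 = 96.088
  F: 1 × 18.998 = 18.998
  H: 7 × 1.008 = 7.056
  N: 1 × 14.007 = 14.007
  O: 2 × 15.999 = 31.998
Sum: 1×79.904 + 8×12.011 + 1×18.998 + 7×1.008 + 1×14.007 + 2×15.999 = 248.051 → 248.05 g/mol.

248.05 g/mol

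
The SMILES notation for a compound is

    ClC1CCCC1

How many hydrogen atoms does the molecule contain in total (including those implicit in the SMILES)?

9

Walk through each heavy atom and fill implicit hydrogens from standard valence (C 4, N 3, O 2, S 2, halogen 1):
  atom 1: Cl (halogen, monovalent) → 0 H
  atom 2: C, bond orders sum to 3 (valence 4) → 1 H
  atom 3: C, bond orders sum to 2 (valence 4) → 2 H
  atom 4: C, bond orders sum to 2 (valence 4) → 2 H
  atom 5: C, bond orders sum to 2 (valence 4) → 2 H
  atom 6: C, bond orders sum to 2 (valence 4) → 2 H
Total hydrogens: 9.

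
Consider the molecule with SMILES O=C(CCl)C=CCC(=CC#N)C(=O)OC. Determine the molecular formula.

C10H10ClNO3

Walk through each heavy atom and fill implicit hydrogens from standard valence (C 4, N 3, O 2, S 2, halogen 1):
  atom 1: O, bond orders sum to 2 (valence 2) → 0 H
  atom 2: C, bond orders sum to 4 (valence 4) → 0 H
  atom 3: C, bond orders sum to 2 (valence 4) → 2 H
  atom 4: Cl (halogen, monovalent) → 0 H
  atom 5: C, bond orders sum to 3 (valence 4) → 1 H
  atom 6: C, bond orders sum to 3 (valence 4) → 1 H
  atom 7: C, bond orders sum to 2 (valence 4) → 2 H
  atom 8: C, bond orders sum to 4 (valence 4) → 0 H
  atom 9: C, bond orders sum to 3 (valence 4) → 1 H
  atom 10: C, bond orders sum to 4 (valence 4) → 0 H
  atom 11: N, bond orders sum to 3 (valence 3) → 0 H
  atom 12: C, bond orders sum to 4 (valence 4) → 0 H
  atom 13: O, bond orders sum to 2 (valence 2) → 0 H
  atom 14: O, bond orders sum to 2 (valence 2) → 0 H
  atom 15: C, bond orders sum to 1 (valence 4) → 3 H
Totals → C:10, H:10, Cl:1, N:1, O:3.
In Hill order: C10H10ClNO3.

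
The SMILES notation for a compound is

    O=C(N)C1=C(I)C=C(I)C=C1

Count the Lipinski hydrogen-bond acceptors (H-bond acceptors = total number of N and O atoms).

N atoms: 1; O atoms: 1.
Lipinski HBA = 1 + 1 = 2.

2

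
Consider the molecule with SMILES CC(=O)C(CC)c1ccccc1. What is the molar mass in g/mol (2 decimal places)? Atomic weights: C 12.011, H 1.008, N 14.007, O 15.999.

First, the molecular formula is C11H14O (counting implicit H from valence).
  C: 11 × 12.011 = 132.121
  H: 14 × 1.008 = 14.112
  O: 1 × 15.999 = 15.999
Sum: 11×12.011 + 14×1.008 + 1×15.999 = 162.232 → 162.23 g/mol.

162.23 g/mol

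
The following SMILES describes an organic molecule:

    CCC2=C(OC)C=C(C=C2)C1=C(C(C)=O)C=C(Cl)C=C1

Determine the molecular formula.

Walk through each heavy atom and fill implicit hydrogens from standard valence (C 4, N 3, O 2, S 2, halogen 1):
  atom 1: C, bond orders sum to 1 (valence 4) → 3 H
  atom 2: C, bond orders sum to 2 (valence 4) → 2 H
  atom 3: C, bond orders sum to 4 (valence 4) → 0 H
  atom 4: C, bond orders sum to 4 (valence 4) → 0 H
  atom 5: O, bond orders sum to 2 (valence 2) → 0 H
  atom 6: C, bond orders sum to 1 (valence 4) → 3 H
  atom 7: C, bond orders sum to 3 (valence 4) → 1 H
  atom 8: C, bond orders sum to 4 (valence 4) → 0 H
  atom 9: C, bond orders sum to 3 (valence 4) → 1 H
  atom 10: C, bond orders sum to 3 (valence 4) → 1 H
  atom 11: C, bond orders sum to 4 (valence 4) → 0 H
  atom 12: C, bond orders sum to 4 (valence 4) → 0 H
  atom 13: C, bond orders sum to 4 (valence 4) → 0 H
  atom 14: C, bond orders sum to 1 (valence 4) → 3 H
  atom 15: O, bond orders sum to 2 (valence 2) → 0 H
  atom 16: C, bond orders sum to 3 (valence 4) → 1 H
  atom 17: C, bond orders sum to 4 (valence 4) → 0 H
  atom 18: Cl (halogen, monovalent) → 0 H
  atom 19: C, bond orders sum to 3 (valence 4) → 1 H
  atom 20: C, bond orders sum to 3 (valence 4) → 1 H
Totals → C:17, H:17, Cl:1, O:2.

C17H17ClO2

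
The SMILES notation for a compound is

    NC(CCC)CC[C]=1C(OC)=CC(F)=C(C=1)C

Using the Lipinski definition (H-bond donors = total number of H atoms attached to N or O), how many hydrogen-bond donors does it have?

2

Donors: find every N or O and count the H atoms it carries.
  atom 1 (N): bond orders sum to 1 → 2 H
  atom 10 (O): bond orders sum to 2 → 0 H
Lipinski HBD = 2.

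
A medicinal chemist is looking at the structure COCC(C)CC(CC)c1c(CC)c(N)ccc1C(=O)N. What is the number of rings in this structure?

In SMILES, each pair of matching ring-closure digits denotes one ring-closing bond; the number of such bonds equals the number of independent rings.
Ring-closure bonds here: 1.

1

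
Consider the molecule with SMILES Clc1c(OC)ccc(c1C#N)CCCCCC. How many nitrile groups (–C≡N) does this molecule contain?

The nitrile motif appears at heavy-atom position 10 in the SMILES.
Other groups present: 1 ether.
Nitrile count: 1.

1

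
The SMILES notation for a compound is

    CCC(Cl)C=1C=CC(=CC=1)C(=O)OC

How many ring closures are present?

In SMILES, each pair of matching ring-closure digits denotes one ring-closing bond; the number of such bonds equals the number of independent rings.
Ring-closure bonds here: 1.

1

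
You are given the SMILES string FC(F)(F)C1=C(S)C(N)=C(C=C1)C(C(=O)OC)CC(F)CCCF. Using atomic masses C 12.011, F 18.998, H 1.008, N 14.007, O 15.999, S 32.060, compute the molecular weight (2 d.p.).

371.36 g/mol

First, the molecular formula is C15H18F5NO2S (counting implicit H from valence).
  C: 15 × 12.011 = 180.165
  F: 5 × 18.998 = 94.990
  H: 18 × 1.008 = 18.144
  N: 1 × 14.007 = 14.007
  O: 2 × 15.999 = 31.998
  S: 1 × 32.060 = 32.060
Sum: 15×12.011 + 5×18.998 + 18×1.008 + 1×14.007 + 2×15.999 + 1×32.060 = 371.364 → 371.36 g/mol.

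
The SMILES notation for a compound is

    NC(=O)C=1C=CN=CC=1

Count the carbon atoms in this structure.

6

Count every carbon token in the SMILES (each C, including those in ring-closure positions and inside branches).
Carbon count: 6.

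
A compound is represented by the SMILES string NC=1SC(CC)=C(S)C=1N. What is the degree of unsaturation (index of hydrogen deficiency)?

Degree of unsaturation = (number of rings) + (number of π bonds).
Ring closures in the SMILES: 1.
π bonds: 2 double bonds (each 1 DoU) → 2 DoU from unsaturation.
Total DoU = 1 + 2 = 3.

3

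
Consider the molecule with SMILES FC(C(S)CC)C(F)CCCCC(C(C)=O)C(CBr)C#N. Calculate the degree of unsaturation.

Degree of unsaturation = (number of rings) + (number of π bonds).
Ring closures in the SMILES: 0.
π bonds: 1 double bond (each 1 DoU), 1 triple bond (each 2 DoU) → 3 DoU from unsaturation.
Total DoU = 0 + 3 = 3.

3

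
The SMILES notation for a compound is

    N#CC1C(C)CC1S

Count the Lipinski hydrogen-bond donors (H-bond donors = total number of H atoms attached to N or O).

0

Donors: find every N or O and count the H atoms it carries.
  atom 1 (N): bond orders sum to 3 → 0 H
Lipinski HBD = 0.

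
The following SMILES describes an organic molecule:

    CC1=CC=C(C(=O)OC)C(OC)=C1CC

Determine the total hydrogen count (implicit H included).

Walk through each heavy atom and fill implicit hydrogens from standard valence (C 4, N 3, O 2, S 2, halogen 1):
  atom 1: C, bond orders sum to 1 (valence 4) → 3 H
  atom 2: C, bond orders sum to 4 (valence 4) → 0 H
  atom 3: C, bond orders sum to 3 (valence 4) → 1 H
  atom 4: C, bond orders sum to 3 (valence 4) → 1 H
  atom 5: C, bond orders sum to 4 (valence 4) → 0 H
  atom 6: C, bond orders sum to 4 (valence 4) → 0 H
  atom 7: O, bond orders sum to 2 (valence 2) → 0 H
  atom 8: O, bond orders sum to 2 (valence 2) → 0 H
  atom 9: C, bond orders sum to 1 (valence 4) → 3 H
  atom 10: C, bond orders sum to 4 (valence 4) → 0 H
  atom 11: O, bond orders sum to 2 (valence 2) → 0 H
  atom 12: C, bond orders sum to 1 (valence 4) → 3 H
  atom 13: C, bond orders sum to 4 (valence 4) → 0 H
  atom 14: C, bond orders sum to 2 (valence 4) → 2 H
  atom 15: C, bond orders sum to 1 (valence 4) → 3 H
Total hydrogens: 16.

16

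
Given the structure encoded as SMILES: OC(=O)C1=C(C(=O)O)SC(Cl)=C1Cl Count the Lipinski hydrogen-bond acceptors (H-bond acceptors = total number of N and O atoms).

N atoms: 0; O atoms: 4.
Lipinski HBA = 0 + 4 = 4.

4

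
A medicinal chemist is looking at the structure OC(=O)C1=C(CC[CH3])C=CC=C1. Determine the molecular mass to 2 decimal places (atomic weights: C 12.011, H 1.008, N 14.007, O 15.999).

First, the molecular formula is C10H12O2 (counting implicit H from valence).
  C: 10 × 12.011 = 120.110
  H: 12 × 1.008 = 12.096
  O: 2 × 15.999 = 31.998
Sum: 10×12.011 + 12×1.008 + 2×15.999 = 164.204 → 164.20 g/mol.

164.20 g/mol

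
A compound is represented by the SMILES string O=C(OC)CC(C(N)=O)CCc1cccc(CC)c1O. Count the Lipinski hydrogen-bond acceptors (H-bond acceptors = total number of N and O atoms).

N atoms: 1; O atoms: 4.
Lipinski HBA = 1 + 4 = 5.

5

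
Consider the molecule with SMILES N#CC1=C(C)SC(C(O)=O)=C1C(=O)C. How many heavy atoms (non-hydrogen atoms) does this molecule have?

14

Every atom symbol written in the SMILES (organic subset) is one heavy atom; implicit H are not written.
Heavy atoms by element → C:9, N:1, O:3, S:1.
Total: 14.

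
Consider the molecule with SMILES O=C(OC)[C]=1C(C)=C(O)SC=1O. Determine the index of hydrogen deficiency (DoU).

4

Molecular formula: C7H8O4S.
DoU = (2C + 2 + N − H − X) / 2, where X is the halogen count and O/S are ignored.
    = (2·7 + 2 + 0 − 8 − 0) / 2 = 8 / 2 = 4.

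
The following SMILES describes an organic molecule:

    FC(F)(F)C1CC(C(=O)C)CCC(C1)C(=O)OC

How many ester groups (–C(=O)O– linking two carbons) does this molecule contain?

The ester motif appears at heavy-atom position 15 in the SMILES.
Other groups present: 1 ketone.
Ester count: 1.

1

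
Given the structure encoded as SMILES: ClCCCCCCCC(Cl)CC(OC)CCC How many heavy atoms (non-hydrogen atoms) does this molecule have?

17

Every atom symbol written in the SMILES (organic subset) is one heavy atom; implicit H are not written.
Heavy atoms by element → C:14, Cl:2, O:1.
Total: 17.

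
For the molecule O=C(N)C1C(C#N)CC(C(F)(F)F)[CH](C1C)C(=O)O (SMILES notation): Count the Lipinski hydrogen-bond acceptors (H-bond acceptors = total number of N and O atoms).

N atoms: 2; O atoms: 3.
Lipinski HBA = 2 + 3 = 5.

5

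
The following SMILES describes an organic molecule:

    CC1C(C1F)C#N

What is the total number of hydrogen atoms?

Walk through each heavy atom and fill implicit hydrogens from standard valence (C 4, N 3, O 2, S 2, halogen 1):
  atom 1: C, bond orders sum to 1 (valence 4) → 3 H
  atom 2: C, bond orders sum to 3 (valence 4) → 1 H
  atom 3: C, bond orders sum to 3 (valence 4) → 1 H
  atom 4: C, bond orders sum to 3 (valence 4) → 1 H
  atom 5: F (halogen, monovalent) → 0 H
  atom 6: C, bond orders sum to 4 (valence 4) → 0 H
  atom 7: N, bond orders sum to 3 (valence 3) → 0 H
Total hydrogens: 6.

6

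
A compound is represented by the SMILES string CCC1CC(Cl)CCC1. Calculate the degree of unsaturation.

1

Degree of unsaturation = (number of rings) + (number of π bonds).
Ring closures in the SMILES: 1.
π bonds: none → 0 DoU from unsaturation.
Total DoU = 1 + 0 = 1.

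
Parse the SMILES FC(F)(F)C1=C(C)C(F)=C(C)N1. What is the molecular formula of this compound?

Walk through each heavy atom and fill implicit hydrogens from standard valence (C 4, N 3, O 2, S 2, halogen 1):
  atom 1: F (halogen, monovalent) → 0 H
  atom 2: C, bond orders sum to 4 (valence 4) → 0 H
  atom 3: F (halogen, monovalent) → 0 H
  atom 4: F (halogen, monovalent) → 0 H
  atom 5: C, bond orders sum to 4 (valence 4) → 0 H
  atom 6: C, bond orders sum to 4 (valence 4) → 0 H
  atom 7: C, bond orders sum to 1 (valence 4) → 3 H
  atom 8: C, bond orders sum to 4 (valence 4) → 0 H
  atom 9: F (halogen, monovalent) → 0 H
  atom 10: C, bond orders sum to 4 (valence 4) → 0 H
  atom 11: C, bond orders sum to 1 (valence 4) → 3 H
  atom 12: N, bond orders sum to 2 (valence 3) → 1 H
Totals → C:7, H:7, F:4, N:1.

C7H7F4N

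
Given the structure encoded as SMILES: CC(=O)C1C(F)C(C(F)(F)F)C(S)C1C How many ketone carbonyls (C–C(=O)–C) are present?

The ketone motif appears at heavy-atom position 2 in the SMILES.
Other groups present: 1 thiol.
Ketone count: 1.

1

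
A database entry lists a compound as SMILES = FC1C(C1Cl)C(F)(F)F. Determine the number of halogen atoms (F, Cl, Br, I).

5

Halogen atoms appear at heavy-atom positions 1, 5, 7, 8, 9 (1×Cl, 4×F).
Halogen count: 5.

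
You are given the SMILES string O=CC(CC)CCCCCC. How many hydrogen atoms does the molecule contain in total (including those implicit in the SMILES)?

20

Walk through each heavy atom and fill implicit hydrogens from standard valence (C 4, N 3, O 2, S 2, halogen 1):
  atom 1: O, bond orders sum to 2 (valence 2) → 0 H
  atom 2: C, bond orders sum to 3 (valence 4) → 1 H
  atom 3: C, bond orders sum to 3 (valence 4) → 1 H
  atom 4: C, bond orders sum to 2 (valence 4) → 2 H
  atom 5: C, bond orders sum to 1 (valence 4) → 3 H
  atom 6: C, bond orders sum to 2 (valence 4) → 2 H
  atom 7: C, bond orders sum to 2 (valence 4) → 2 H
  atom 8: C, bond orders sum to 2 (valence 4) → 2 H
  atom 9: C, bond orders sum to 2 (valence 4) → 2 H
  atom 10: C, bond orders sum to 2 (valence 4) → 2 H
  atom 11: C, bond orders sum to 1 (valence 4) → 3 H
Total hydrogens: 20.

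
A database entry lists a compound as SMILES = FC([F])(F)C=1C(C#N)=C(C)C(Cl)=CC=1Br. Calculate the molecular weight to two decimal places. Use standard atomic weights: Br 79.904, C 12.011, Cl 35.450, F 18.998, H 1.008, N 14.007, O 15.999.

First, the molecular formula is C9H4BrClF3N (counting implicit H from valence).
  Br: 1 × 79.904 = 79.904
  C: 9 × 12.011 = 108.099
  Cl: 1 × 35.450 = 35.450
  F: 3 × 18.998 = 56.994
  H: 4 × 1.008 = 4.032
  N: 1 × 14.007 = 14.007
Sum: 1×79.904 + 9×12.011 + 1×35.450 + 3×18.998 + 4×1.008 + 1×14.007 = 298.486 → 298.49 g/mol.

298.49 g/mol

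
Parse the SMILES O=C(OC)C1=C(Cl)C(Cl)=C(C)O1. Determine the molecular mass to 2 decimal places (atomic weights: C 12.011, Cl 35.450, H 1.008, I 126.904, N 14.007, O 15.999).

First, the molecular formula is C7H6Cl2O3 (counting implicit H from valence).
  C: 7 × 12.011 = 84.077
  Cl: 2 × 35.450 = 70.900
  H: 6 × 1.008 = 6.048
  O: 3 × 15.999 = 47.997
Sum: 7×12.011 + 2×35.450 + 6×1.008 + 3×15.999 = 209.022 → 209.02 g/mol.

209.02 g/mol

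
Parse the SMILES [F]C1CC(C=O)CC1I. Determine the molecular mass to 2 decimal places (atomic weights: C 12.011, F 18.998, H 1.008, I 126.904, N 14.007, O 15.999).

First, the molecular formula is C6H8FIO (counting implicit H from valence).
  C: 6 × 12.011 = 72.066
  F: 1 × 18.998 = 18.998
  H: 8 × 1.008 = 8.064
  I: 1 × 126.904 = 126.904
  O: 1 × 15.999 = 15.999
Sum: 6×12.011 + 1×18.998 + 8×1.008 + 1×126.904 + 1×15.999 = 242.031 → 242.03 g/mol.

242.03 g/mol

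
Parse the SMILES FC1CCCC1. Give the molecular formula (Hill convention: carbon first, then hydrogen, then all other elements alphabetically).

Walk through each heavy atom and fill implicit hydrogens from standard valence (C 4, N 3, O 2, S 2, halogen 1):
  atom 1: F (halogen, monovalent) → 0 H
  atom 2: C, bond orders sum to 3 (valence 4) → 1 H
  atom 3: C, bond orders sum to 2 (valence 4) → 2 H
  atom 4: C, bond orders sum to 2 (valence 4) → 2 H
  atom 5: C, bond orders sum to 2 (valence 4) → 2 H
  atom 6: C, bond orders sum to 2 (valence 4) → 2 H
Totals → C:5, H:9, F:1.
In Hill order: C5H9F.

C5H9F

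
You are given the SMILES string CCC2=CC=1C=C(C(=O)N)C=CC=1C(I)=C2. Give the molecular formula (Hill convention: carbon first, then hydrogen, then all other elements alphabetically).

C13H12INO

Walk through each heavy atom and fill implicit hydrogens from standard valence (C 4, N 3, O 2, S 2, halogen 1):
  atom 1: C, bond orders sum to 1 (valence 4) → 3 H
  atom 2: C, bond orders sum to 2 (valence 4) → 2 H
  atom 3: C, bond orders sum to 4 (valence 4) → 0 H
  atom 4: C, bond orders sum to 3 (valence 4) → 1 H
  atom 5: C, bond orders sum to 4 (valence 4) → 0 H
  atom 6: C, bond orders sum to 3 (valence 4) → 1 H
  atom 7: C, bond orders sum to 4 (valence 4) → 0 H
  atom 8: C, bond orders sum to 4 (valence 4) → 0 H
  atom 9: O, bond orders sum to 2 (valence 2) → 0 H
  atom 10: N, bond orders sum to 1 (valence 3) → 2 H
  atom 11: C, bond orders sum to 3 (valence 4) → 1 H
  atom 12: C, bond orders sum to 3 (valence 4) → 1 H
  atom 13: C, bond orders sum to 4 (valence 4) → 0 H
  atom 14: C, bond orders sum to 4 (valence 4) → 0 H
  atom 15: I (halogen, monovalent) → 0 H
  atom 16: C, bond orders sum to 3 (valence 4) → 1 H
Totals → C:13, H:12, I:1, N:1, O:1.
In Hill order: C13H12INO.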